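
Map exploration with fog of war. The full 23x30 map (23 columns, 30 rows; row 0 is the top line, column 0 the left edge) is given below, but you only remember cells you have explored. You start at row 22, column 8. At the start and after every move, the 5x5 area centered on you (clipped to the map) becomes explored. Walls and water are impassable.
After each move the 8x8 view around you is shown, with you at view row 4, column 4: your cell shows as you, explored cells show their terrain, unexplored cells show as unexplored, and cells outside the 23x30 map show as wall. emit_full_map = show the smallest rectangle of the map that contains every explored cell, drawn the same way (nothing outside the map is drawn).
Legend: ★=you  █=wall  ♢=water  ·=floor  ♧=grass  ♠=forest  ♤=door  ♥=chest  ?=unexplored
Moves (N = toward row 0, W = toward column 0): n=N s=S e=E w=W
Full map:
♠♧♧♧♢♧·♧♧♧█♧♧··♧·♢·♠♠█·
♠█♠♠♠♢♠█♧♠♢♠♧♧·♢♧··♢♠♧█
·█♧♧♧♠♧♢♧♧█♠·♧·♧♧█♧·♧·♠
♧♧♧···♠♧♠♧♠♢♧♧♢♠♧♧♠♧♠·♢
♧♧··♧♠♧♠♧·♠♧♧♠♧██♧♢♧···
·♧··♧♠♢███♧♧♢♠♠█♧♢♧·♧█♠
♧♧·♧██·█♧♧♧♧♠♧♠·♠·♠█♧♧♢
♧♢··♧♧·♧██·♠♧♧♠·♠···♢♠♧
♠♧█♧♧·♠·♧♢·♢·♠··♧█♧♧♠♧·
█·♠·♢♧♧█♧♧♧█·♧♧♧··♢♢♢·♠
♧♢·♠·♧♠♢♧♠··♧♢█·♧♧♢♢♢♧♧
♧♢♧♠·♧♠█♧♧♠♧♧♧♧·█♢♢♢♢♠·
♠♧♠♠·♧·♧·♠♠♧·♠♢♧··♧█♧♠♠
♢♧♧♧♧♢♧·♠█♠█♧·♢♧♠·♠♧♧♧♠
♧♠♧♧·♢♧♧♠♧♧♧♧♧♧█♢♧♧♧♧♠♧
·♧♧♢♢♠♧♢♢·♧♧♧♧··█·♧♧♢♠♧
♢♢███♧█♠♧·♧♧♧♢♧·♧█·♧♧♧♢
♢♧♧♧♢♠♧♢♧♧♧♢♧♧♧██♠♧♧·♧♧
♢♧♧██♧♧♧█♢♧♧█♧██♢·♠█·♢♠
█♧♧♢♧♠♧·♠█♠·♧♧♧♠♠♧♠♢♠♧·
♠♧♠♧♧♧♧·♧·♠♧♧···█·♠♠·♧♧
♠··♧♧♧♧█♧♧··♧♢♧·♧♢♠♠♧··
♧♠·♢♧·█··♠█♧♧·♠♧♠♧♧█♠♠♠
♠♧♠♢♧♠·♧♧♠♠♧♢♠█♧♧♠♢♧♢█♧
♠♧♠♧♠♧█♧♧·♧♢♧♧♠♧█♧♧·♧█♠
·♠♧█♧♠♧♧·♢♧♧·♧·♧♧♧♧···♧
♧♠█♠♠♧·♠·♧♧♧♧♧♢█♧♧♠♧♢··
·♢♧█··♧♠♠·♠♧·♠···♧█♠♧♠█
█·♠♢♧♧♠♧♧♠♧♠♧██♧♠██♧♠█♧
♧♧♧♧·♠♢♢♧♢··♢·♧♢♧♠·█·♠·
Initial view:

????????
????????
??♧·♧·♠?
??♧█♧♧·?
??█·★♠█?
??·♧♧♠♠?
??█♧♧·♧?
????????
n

????????
????????
??♧·♠█♠?
??♧·♧·♠?
??♧█★♧·?
??█··♠█?
??·♧♧♠♠?
??█♧♧·♧?

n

????????
????????
??♧♧█♢♧?
??♧·♠█♠?
??♧·★·♠?
??♧█♧♧·?
??█··♠█?
??·♧♧♠♠?

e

????????
????????
?♧♧█♢♧♧?
?♧·♠█♠·?
?♧·♧★♠♧?
?♧█♧♧··?
?█··♠█♧?
?·♧♧♠♠??

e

????????
????????
♧♧█♢♧♧█?
♧·♠█♠·♧?
♧·♧·★♧♧?
♧█♧♧··♧?
█··♠█♧♧?
·♧♧♠♠???

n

????????
????????
??♧♧♧♢♧?
♧♧█♢♧♧█?
♧·♠█★·♧?
♧·♧·♠♧♧?
♧█♧♧··♧?
█··♠█♧♧?

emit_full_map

??♧♧♧♢♧
♧♧█♢♧♧█
♧·♠█★·♧
♧·♧·♠♧♧
♧█♧♧··♧
█··♠█♧♧
·♧♧♠♠??
█♧♧·♧??

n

????????
????????
??♧·♧♧♧?
??♧♧♧♢♧?
♧♧█♢★♧█?
♧·♠█♠·♧?
♧·♧·♠♧♧?
♧█♧♧··♧?

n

????????
????????
??♢·♧♧♧?
??♧·♧♧♧?
??♧♧★♢♧?
♧♧█♢♧♧█?
♧·♠█♠·♧?
♧·♧·♠♧♧?

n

????????
????????
??♠♧♧♧♧?
??♢·♧♧♧?
??♧·★♧♧?
??♧♧♧♢♧?
♧♧█♢♧♧█?
♧·♠█♠·♧?

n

????????
????????
??♠█♠█♧?
??♠♧♧♧♧?
??♢·★♧♧?
??♧·♧♧♧?
??♧♧♧♢♧?
♧♧█♢♧♧█?

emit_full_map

??♠█♠█♧
??♠♧♧♧♧
??♢·★♧♧
??♧·♧♧♧
??♧♧♧♢♧
♧♧█♢♧♧█
♧·♠█♠·♧
♧·♧·♠♧♧
♧█♧♧··♧
█··♠█♧♧
·♧♧♠♠??
█♧♧·♧??

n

????????
????????
??·♠♠♧·?
??♠█♠█♧?
??♠♧★♧♧?
??♢·♧♧♧?
??♧·♧♧♧?
??♧♧♧♢♧?

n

????????
????????
??♧♧♠♧♧?
??·♠♠♧·?
??♠█★█♧?
??♠♧♧♧♧?
??♢·♧♧♧?
??♧·♧♧♧?

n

????????
????????
??♧♠··♧?
??♧♧♠♧♧?
??·♠★♧·?
??♠█♠█♧?
??♠♧♧♧♧?
??♢·♧♧♧?

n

????????
????????
??♧♧♧█·?
??♧♠··♧?
??♧♧★♧♧?
??·♠♠♧·?
??♠█♠█♧?
??♠♧♧♧♧?

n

????????
????????
??♧♢·♢·?
??♧♧♧█·?
??♧♠★·♧?
??♧♧♠♧♧?
??·♠♠♧·?
??♠█♠█♧?

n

????????
????????
??██·♠♧?
??♧♢·♢·?
??♧♧★█·?
??♧♠··♧?
??♧♧♠♧♧?
??·♠♠♧·?

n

????????
????????
??♧♧♧♧♠?
??██·♠♧?
??♧♢★♢·?
??♧♧♧█·?
??♧♠··♧?
??♧♧♠♧♧?

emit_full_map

??♧♧♧♧♠
??██·♠♧
??♧♢★♢·
??♧♧♧█·
??♧♠··♧
??♧♧♠♧♧
??·♠♠♧·
??♠█♠█♧
??♠♧♧♧♧
??♢·♧♧♧
??♧·♧♧♧
??♧♧♧♢♧
♧♧█♢♧♧█
♧·♠█♠·♧
♧·♧·♠♧♧
♧█♧♧··♧
█··♠█♧♧
·♧♧♠♠??
█♧♧·♧??

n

????????
????????
??██♧♧♢?
??♧♧♧♧♠?
??██★♠♧?
??♧♢·♢·?
??♧♧♧█·?
??♧♠··♧?

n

????????
????????
??♧·♠♧♧?
??██♧♧♢?
??♧♧★♧♠?
??██·♠♧?
??♧♢·♢·?
??♧♧♧█·?

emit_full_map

??♧·♠♧♧
??██♧♧♢
??♧♧★♧♠
??██·♠♧
??♧♢·♢·
??♧♧♧█·
??♧♠··♧
??♧♧♠♧♧
??·♠♠♧·
??♠█♠█♧
??♠♧♧♧♧
??♢·♧♧♧
??♧·♧♧♧
??♧♧♧♢♧
♧♧█♢♧♧█
♧·♠█♠·♧
♧·♧·♠♧♧
♧█♧♧··♧
█··♠█♧♧
·♧♧♠♠??
█♧♧·♧??


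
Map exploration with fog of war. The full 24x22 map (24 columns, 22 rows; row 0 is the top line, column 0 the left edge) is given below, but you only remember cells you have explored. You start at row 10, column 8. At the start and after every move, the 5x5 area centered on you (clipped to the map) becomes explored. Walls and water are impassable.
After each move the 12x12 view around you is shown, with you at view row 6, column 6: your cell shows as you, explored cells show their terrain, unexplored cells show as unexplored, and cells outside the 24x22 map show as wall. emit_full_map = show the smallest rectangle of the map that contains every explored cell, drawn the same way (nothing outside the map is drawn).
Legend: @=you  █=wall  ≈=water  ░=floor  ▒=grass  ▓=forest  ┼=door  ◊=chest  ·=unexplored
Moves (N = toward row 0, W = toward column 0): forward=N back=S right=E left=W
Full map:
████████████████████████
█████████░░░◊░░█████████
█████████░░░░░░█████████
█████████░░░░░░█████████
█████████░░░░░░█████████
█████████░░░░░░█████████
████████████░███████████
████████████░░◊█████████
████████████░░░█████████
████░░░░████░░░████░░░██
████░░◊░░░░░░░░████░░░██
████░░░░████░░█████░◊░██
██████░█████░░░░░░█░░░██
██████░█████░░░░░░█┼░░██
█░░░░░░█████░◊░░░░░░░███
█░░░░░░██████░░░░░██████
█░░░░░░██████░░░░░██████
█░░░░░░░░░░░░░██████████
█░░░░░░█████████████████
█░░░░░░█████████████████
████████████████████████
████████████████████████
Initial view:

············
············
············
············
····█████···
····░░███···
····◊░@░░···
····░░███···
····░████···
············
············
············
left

············
············
············
············
····██████··
····░░░███··
····░◊@░░░··
····░░░███··
····█░████··
············
············
············

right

············
············
············
············
···██████···
···░░░███···
···░◊░@░░···
···░░░███···
···█░████···
············
············
············

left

············
············
············
············
····██████··
····░░░███··
····░◊@░░░··
····░░░███··
····█░████··
············
············
············

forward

············
············
············
············
····█████···
····██████··
····░░@███··
····░◊░░░░··
····░░░███··
····█░████··
············
············

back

············
············
············
····█████···
····██████··
····░░░███··
····░◊@░░░··
····░░░███··
····█░████··
············
············
············

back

············
············
····█████···
····██████··
····░░░███··
····░◊░░░░··
····░░@███··
····█░████··
····█░███···
············
············
············

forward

············
············
············
····█████···
····██████··
····░░░███··
····░◊@░░░··
····░░░███··
····█░████··
····█░███···
············
············

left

············
············
············
·····█████··
····███████·
····░░░░███·
····░░@░░░░·
····░░░░███·
····██░████·
·····█░███··
············
············

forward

············
············
············
············
····██████··
····███████·
····░░@░███·
····░░◊░░░░·
····░░░░███·
····██░████·
·····█░███··
············

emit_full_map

██████·
███████
░░@░███
░░◊░░░░
░░░░███
██░████
·█░███·

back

············
············
············
····██████··
····███████·
····░░░░███·
····░░@░░░░·
····░░░░███·
····██░████·
·····█░███··
············
············

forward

············
············
············
············
····██████··
····███████·
····░░@░███·
····░░◊░░░░·
····░░░░███·
····██░████·
·····█░███··
············

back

············
············
············
····██████··
····███████·
····░░░░███·
····░░@░░░░·
····░░░░███·
····██░████·
·····█░███··
············
············


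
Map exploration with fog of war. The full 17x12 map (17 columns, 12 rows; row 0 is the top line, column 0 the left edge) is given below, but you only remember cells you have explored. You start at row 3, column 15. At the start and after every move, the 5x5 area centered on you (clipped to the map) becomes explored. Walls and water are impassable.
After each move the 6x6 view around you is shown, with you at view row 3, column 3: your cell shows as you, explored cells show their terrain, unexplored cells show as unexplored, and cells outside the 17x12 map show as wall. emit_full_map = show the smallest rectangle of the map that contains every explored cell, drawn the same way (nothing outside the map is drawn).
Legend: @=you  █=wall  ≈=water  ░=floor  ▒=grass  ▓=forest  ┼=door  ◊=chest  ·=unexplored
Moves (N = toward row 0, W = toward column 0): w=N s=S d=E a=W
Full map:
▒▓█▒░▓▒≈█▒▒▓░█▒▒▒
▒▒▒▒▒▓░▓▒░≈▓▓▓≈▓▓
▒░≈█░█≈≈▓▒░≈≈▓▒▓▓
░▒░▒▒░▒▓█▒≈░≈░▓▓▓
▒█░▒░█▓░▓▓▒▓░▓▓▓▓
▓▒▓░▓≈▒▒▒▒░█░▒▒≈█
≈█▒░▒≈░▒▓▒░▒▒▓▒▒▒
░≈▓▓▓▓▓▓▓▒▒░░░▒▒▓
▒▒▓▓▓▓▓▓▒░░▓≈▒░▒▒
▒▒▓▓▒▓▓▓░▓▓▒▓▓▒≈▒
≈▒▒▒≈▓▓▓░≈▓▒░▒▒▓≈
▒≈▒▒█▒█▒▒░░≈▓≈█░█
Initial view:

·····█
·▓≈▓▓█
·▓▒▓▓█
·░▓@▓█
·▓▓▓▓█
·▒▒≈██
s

·▓≈▓▓█
·▓▒▓▓█
·░▓▓▓█
·▓▓@▓█
·▒▒≈██
·▓▒▒▒█

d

▓≈▓▓██
▓▒▓▓██
░▓▓▓██
▓▓▓@██
▒▒≈███
▓▒▒▒██

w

····██
▓≈▓▓██
▓▒▓▓██
░▓▓@██
▓▓▓▓██
▒▒≈███

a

·····█
·▓≈▓▓█
·▓▒▓▓█
·░▓@▓█
·▓▓▓▓█
·▒▒≈██

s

·▓≈▓▓█
·▓▒▓▓█
·░▓▓▓█
·▓▓@▓█
·▒▒≈██
·▓▒▒▒█

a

··▓≈▓▓
·≈▓▒▓▓
·≈░▓▓▓
·░▓@▓▓
·░▒▒≈█
·▒▓▒▒▒

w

······
·▓▓≈▓▓
·≈▓▒▓▓
·≈░@▓▓
·░▓▓▓▓
·░▒▒≈█

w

██████
·░█▒▒▒
·▓▓≈▓▓
·≈▓@▓▓
·≈░▓▓▓
·░▓▓▓▓

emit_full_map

░█▒▒▒
▓▓≈▓▓
≈▓@▓▓
≈░▓▓▓
░▓▓▓▓
░▒▒≈█
▒▓▒▒▒

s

·░█▒▒▒
·▓▓≈▓▓
·≈▓▒▓▓
·≈░@▓▓
·░▓▓▓▓
·░▒▒≈█

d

░█▒▒▒█
▓▓≈▓▓█
≈▓▒▓▓█
≈░▓@▓█
░▓▓▓▓█
░▒▒≈██

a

·░█▒▒▒
·▓▓≈▓▓
·≈▓▒▓▓
·≈░@▓▓
·░▓▓▓▓
·░▒▒≈█

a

··░█▒▒
·▓▓▓≈▓
·≈≈▓▒▓
·░≈@▓▓
·▓░▓▓▓
·█░▒▒≈

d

·░█▒▒▒
▓▓▓≈▓▓
≈≈▓▒▓▓
░≈░@▓▓
▓░▓▓▓▓
█░▒▒≈█

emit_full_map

·░█▒▒▒
▓▓▓≈▓▓
≈≈▓▒▓▓
░≈░@▓▓
▓░▓▓▓▓
█░▒▒≈█
·▒▓▒▒▒


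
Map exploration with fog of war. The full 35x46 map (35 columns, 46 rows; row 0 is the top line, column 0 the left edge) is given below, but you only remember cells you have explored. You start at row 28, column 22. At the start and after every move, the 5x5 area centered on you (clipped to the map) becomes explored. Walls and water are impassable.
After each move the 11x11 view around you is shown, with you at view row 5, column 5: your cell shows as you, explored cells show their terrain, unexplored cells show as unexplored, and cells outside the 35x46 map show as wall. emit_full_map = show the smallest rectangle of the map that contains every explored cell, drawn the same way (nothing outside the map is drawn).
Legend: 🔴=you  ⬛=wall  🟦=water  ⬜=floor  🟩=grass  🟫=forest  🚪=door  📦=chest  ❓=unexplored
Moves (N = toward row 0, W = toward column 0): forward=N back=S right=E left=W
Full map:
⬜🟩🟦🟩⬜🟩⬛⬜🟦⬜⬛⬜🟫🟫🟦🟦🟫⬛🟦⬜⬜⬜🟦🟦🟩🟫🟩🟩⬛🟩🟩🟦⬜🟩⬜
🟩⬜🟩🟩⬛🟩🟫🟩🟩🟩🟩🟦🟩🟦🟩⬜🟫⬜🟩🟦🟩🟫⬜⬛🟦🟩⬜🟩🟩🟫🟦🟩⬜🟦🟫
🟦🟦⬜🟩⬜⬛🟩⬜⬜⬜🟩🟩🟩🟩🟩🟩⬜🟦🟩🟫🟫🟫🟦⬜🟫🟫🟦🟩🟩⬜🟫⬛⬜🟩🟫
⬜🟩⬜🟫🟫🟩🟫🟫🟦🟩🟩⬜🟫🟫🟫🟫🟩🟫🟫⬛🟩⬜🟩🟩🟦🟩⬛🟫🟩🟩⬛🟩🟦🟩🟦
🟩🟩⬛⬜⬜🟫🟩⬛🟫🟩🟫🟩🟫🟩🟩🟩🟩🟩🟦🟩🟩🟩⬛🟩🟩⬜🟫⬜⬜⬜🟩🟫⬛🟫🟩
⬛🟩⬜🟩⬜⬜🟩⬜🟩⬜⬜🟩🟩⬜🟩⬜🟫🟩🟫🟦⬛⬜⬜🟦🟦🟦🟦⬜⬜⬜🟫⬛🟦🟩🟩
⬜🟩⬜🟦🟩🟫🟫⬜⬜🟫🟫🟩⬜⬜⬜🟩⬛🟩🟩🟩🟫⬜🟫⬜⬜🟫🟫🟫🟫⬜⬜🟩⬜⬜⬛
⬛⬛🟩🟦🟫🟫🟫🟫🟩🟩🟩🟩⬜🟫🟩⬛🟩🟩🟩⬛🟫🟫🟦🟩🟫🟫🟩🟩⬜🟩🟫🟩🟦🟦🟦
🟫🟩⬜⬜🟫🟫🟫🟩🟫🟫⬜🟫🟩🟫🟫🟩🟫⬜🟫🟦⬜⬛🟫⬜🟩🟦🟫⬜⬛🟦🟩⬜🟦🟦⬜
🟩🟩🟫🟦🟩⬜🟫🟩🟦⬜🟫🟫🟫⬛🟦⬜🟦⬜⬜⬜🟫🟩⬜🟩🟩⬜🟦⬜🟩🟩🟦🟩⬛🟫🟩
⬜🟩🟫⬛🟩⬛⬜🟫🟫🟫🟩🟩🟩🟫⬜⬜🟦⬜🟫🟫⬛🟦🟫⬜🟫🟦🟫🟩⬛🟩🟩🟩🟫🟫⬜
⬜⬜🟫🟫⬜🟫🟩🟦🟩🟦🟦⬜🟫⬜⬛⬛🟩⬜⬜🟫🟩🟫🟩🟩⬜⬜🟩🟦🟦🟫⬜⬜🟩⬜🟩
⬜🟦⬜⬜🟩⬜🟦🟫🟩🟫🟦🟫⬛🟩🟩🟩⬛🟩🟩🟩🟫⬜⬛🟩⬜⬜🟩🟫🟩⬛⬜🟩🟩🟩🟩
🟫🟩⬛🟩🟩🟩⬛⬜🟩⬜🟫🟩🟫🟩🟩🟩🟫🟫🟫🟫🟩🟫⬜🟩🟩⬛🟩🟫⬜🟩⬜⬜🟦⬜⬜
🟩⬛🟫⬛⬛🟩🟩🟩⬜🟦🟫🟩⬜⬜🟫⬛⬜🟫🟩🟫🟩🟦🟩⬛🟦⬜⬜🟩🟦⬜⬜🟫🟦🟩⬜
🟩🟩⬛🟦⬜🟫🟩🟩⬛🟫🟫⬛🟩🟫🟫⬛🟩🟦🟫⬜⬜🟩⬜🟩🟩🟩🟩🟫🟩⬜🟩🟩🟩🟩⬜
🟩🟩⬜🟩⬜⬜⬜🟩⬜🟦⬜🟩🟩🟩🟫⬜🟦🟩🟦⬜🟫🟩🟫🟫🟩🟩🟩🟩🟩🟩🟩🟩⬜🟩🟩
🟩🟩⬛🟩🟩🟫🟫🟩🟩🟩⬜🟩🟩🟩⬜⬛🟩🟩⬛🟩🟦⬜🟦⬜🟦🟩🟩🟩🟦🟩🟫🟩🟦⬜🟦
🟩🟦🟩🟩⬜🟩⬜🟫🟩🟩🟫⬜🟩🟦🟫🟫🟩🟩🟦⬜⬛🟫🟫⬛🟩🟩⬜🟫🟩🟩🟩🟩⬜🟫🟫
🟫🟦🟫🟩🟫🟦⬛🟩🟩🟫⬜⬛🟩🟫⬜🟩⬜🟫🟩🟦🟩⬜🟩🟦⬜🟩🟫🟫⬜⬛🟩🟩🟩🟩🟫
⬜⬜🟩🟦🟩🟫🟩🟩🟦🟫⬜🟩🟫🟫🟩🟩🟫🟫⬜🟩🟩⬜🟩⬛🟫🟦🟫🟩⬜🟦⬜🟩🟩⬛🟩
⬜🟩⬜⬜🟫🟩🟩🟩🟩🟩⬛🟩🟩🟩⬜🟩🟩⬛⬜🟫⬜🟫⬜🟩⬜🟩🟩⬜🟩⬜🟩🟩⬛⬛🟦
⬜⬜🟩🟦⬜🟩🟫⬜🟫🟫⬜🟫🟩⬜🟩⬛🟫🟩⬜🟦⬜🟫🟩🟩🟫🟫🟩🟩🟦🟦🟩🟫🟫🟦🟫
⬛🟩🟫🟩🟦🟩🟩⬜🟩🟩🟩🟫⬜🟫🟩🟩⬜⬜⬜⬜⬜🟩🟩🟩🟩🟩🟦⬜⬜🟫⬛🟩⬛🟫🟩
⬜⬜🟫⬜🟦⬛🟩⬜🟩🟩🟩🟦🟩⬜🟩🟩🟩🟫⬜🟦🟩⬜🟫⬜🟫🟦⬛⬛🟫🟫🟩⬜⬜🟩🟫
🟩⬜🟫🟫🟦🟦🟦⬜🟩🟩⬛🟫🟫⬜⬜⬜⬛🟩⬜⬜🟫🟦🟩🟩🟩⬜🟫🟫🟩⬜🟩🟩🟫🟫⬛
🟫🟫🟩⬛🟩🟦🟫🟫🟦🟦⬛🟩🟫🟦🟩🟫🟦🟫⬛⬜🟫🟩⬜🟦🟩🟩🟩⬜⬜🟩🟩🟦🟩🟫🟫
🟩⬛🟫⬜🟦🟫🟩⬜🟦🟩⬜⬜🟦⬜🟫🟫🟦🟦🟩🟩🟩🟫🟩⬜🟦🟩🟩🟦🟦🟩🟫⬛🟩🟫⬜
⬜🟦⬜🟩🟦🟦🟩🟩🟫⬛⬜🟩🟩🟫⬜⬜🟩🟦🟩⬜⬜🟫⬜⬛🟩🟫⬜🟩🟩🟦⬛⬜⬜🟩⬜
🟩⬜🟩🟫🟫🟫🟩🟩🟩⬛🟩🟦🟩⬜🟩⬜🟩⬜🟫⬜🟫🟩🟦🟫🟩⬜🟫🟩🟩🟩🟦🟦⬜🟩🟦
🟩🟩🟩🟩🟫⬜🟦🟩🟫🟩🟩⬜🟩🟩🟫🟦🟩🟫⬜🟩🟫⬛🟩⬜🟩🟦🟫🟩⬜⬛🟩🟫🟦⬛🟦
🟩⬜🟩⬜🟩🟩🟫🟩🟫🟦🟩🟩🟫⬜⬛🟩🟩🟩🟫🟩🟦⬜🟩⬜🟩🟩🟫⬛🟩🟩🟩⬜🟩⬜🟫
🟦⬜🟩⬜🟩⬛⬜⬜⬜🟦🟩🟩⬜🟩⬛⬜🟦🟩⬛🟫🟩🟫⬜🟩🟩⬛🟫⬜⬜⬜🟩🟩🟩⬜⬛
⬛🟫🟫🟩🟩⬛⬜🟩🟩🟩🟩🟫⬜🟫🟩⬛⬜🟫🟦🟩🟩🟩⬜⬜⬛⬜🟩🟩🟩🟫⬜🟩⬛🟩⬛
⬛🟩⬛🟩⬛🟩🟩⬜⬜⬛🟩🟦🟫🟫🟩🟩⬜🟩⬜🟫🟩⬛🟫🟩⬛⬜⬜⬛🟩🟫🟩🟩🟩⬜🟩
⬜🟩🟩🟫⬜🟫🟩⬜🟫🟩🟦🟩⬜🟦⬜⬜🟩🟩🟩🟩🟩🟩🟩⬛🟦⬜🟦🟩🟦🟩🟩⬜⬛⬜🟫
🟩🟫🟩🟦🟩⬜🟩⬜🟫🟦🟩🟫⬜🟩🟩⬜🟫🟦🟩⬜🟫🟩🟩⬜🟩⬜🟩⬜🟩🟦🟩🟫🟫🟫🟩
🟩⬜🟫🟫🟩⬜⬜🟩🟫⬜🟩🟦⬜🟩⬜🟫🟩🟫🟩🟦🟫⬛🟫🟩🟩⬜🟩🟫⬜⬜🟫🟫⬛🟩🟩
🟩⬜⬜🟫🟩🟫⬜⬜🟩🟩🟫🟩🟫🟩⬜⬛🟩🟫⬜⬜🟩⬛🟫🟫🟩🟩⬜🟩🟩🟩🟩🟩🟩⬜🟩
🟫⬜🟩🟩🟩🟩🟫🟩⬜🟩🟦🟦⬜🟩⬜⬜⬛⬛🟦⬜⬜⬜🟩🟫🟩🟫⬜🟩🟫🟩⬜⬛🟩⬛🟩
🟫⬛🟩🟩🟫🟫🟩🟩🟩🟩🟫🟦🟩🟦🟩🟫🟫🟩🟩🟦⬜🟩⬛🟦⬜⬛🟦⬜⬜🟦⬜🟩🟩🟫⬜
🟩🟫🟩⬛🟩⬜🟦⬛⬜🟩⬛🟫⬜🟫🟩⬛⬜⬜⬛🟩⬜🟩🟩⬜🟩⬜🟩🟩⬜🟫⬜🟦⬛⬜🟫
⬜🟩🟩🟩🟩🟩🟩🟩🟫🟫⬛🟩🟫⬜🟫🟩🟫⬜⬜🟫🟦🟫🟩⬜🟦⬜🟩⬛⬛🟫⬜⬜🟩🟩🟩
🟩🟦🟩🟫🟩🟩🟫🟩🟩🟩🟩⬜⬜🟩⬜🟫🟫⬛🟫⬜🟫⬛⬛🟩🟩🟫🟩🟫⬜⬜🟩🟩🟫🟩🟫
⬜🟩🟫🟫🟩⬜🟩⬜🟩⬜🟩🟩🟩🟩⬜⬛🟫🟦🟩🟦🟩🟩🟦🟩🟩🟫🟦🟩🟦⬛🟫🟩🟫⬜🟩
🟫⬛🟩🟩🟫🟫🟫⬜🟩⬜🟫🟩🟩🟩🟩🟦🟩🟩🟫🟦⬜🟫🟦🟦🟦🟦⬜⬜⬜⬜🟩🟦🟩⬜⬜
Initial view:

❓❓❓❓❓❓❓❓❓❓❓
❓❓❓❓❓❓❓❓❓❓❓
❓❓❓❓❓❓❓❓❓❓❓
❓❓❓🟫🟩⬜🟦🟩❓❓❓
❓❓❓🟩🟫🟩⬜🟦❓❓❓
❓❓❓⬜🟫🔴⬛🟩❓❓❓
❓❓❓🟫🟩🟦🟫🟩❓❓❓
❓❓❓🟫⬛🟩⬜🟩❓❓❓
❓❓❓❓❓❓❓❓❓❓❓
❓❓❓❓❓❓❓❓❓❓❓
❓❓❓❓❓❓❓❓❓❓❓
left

❓❓❓❓❓❓❓❓❓❓❓
❓❓❓❓❓❓❓❓❓❓❓
❓❓❓❓❓❓❓❓❓❓❓
❓❓❓⬜🟫🟩⬜🟦🟩❓❓
❓❓❓🟩🟩🟫🟩⬜🟦❓❓
❓❓❓⬜⬜🔴⬜⬛🟩❓❓
❓❓❓⬜🟫🟩🟦🟫🟩❓❓
❓❓❓🟩🟫⬛🟩⬜🟩❓❓
❓❓❓❓❓❓❓❓❓❓❓
❓❓❓❓❓❓❓❓❓❓❓
❓❓❓❓❓❓❓❓❓❓❓

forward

❓❓❓❓❓❓❓❓❓❓❓
❓❓❓❓❓❓❓❓❓❓❓
❓❓❓❓❓❓❓❓❓❓❓
❓❓❓⬜🟫🟦🟩🟩❓❓❓
❓❓❓⬜🟫🟩⬜🟦🟩❓❓
❓❓❓🟩🟩🔴🟩⬜🟦❓❓
❓❓❓⬜⬜🟫⬜⬛🟩❓❓
❓❓❓⬜🟫🟩🟦🟫🟩❓❓
❓❓❓🟩🟫⬛🟩⬜🟩❓❓
❓❓❓❓❓❓❓❓❓❓❓
❓❓❓❓❓❓❓❓❓❓❓

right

❓❓❓❓❓❓❓❓❓❓❓
❓❓❓❓❓❓❓❓❓❓❓
❓❓❓❓❓❓❓❓❓❓❓
❓❓⬜🟫🟦🟩🟩🟩❓❓❓
❓❓⬜🟫🟩⬜🟦🟩❓❓❓
❓❓🟩🟩🟫🔴⬜🟦❓❓❓
❓❓⬜⬜🟫⬜⬛🟩❓❓❓
❓❓⬜🟫🟩🟦🟫🟩❓❓❓
❓❓🟩🟫⬛🟩⬜🟩❓❓❓
❓❓❓❓❓❓❓❓❓❓❓
❓❓❓❓❓❓❓❓❓❓❓

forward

❓❓❓❓❓❓❓❓❓❓❓
❓❓❓❓❓❓❓❓❓❓❓
❓❓❓❓❓❓❓❓❓❓❓
❓❓❓🟩⬜🟫⬜🟫❓❓❓
❓❓⬜🟫🟦🟩🟩🟩❓❓❓
❓❓⬜🟫🟩🔴🟦🟩❓❓❓
❓❓🟩🟩🟫🟩⬜🟦❓❓❓
❓❓⬜⬜🟫⬜⬛🟩❓❓❓
❓❓⬜🟫🟩🟦🟫🟩❓❓❓
❓❓🟩🟫⬛🟩⬜🟩❓❓❓
❓❓❓❓❓❓❓❓❓❓❓

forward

❓❓❓❓❓❓❓❓❓❓❓
❓❓❓❓❓❓❓❓❓❓❓
❓❓❓❓❓❓❓❓❓❓❓
❓❓❓⬜🟩🟩🟩🟩❓❓❓
❓❓❓🟩⬜🟫⬜🟫❓❓❓
❓❓⬜🟫🟦🔴🟩🟩❓❓❓
❓❓⬜🟫🟩⬜🟦🟩❓❓❓
❓❓🟩🟩🟫🟩⬜🟦❓❓❓
❓❓⬜⬜🟫⬜⬛🟩❓❓❓
❓❓⬜🟫🟩🟦🟫🟩❓❓❓
❓❓🟩🟫⬛🟩⬜🟩❓❓❓

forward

❓❓❓❓❓❓❓❓❓❓❓
❓❓❓❓❓❓❓❓❓❓❓
❓❓❓❓❓❓❓❓❓❓❓
❓❓❓⬜🟫🟩🟩🟫❓❓❓
❓❓❓⬜🟩🟩🟩🟩❓❓❓
❓❓❓🟩⬜🔴⬜🟫❓❓❓
❓❓⬜🟫🟦🟩🟩🟩❓❓❓
❓❓⬜🟫🟩⬜🟦🟩❓❓❓
❓❓🟩🟩🟫🟩⬜🟦❓❓❓
❓❓⬜⬜🟫⬜⬛🟩❓❓❓
❓❓⬜🟫🟩🟦🟫🟩❓❓❓

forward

❓❓❓❓❓❓❓❓❓❓❓
❓❓❓❓❓❓❓❓❓❓❓
❓❓❓❓❓❓❓❓❓❓❓
❓❓❓⬜🟫⬜🟩⬜❓❓❓
❓❓❓⬜🟫🟩🟩🟫❓❓❓
❓❓❓⬜🟩🔴🟩🟩❓❓❓
❓❓❓🟩⬜🟫⬜🟫❓❓❓
❓❓⬜🟫🟦🟩🟩🟩❓❓❓
❓❓⬜🟫🟩⬜🟦🟩❓❓❓
❓❓🟩🟩🟫🟩⬜🟦❓❓❓
❓❓⬜⬜🟫⬜⬛🟩❓❓❓

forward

❓❓❓❓❓❓❓❓❓❓❓
❓❓❓❓❓❓❓❓❓❓❓
❓❓❓❓❓❓❓❓❓❓❓
❓❓❓🟩⬜🟩⬛🟫❓❓❓
❓❓❓⬜🟫⬜🟩⬜❓❓❓
❓❓❓⬜🟫🔴🟩🟫❓❓❓
❓❓❓⬜🟩🟩🟩🟩❓❓❓
❓❓❓🟩⬜🟫⬜🟫❓❓❓
❓❓⬜🟫🟦🟩🟩🟩❓❓❓
❓❓⬜🟫🟩⬜🟦🟩❓❓❓
❓❓🟩🟩🟫🟩⬜🟦❓❓❓

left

❓❓❓❓❓❓❓❓❓❓❓
❓❓❓❓❓❓❓❓❓❓❓
❓❓❓❓❓❓❓❓❓❓❓
❓❓❓🟩🟩⬜🟩⬛🟫❓❓
❓❓❓🟫⬜🟫⬜🟩⬜❓❓
❓❓❓🟦⬜🔴🟩🟩🟫❓❓
❓❓❓⬜⬜🟩🟩🟩🟩❓❓
❓❓❓🟦🟩⬜🟫⬜🟫❓❓
❓❓❓⬜🟫🟦🟩🟩🟩❓❓
❓❓❓⬜🟫🟩⬜🟦🟩❓❓
❓❓❓🟩🟩🟫🟩⬜🟦❓❓

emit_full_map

🟩🟩⬜🟩⬛🟫
🟫⬜🟫⬜🟩⬜
🟦⬜🔴🟩🟩🟫
⬜⬜🟩🟩🟩🟩
🟦🟩⬜🟫⬜🟫
⬜🟫🟦🟩🟩🟩
⬜🟫🟩⬜🟦🟩
🟩🟩🟫🟩⬜🟦
⬜⬜🟫⬜⬛🟩
⬜🟫🟩🟦🟫🟩
🟩🟫⬛🟩⬜🟩

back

❓❓❓❓❓❓❓❓❓❓❓
❓❓❓❓❓❓❓❓❓❓❓
❓❓❓🟩🟩⬜🟩⬛🟫❓❓
❓❓❓🟫⬜🟫⬜🟩⬜❓❓
❓❓❓🟦⬜🟫🟩🟩🟫❓❓
❓❓❓⬜⬜🔴🟩🟩🟩❓❓
❓❓❓🟦🟩⬜🟫⬜🟫❓❓
❓❓❓⬜🟫🟦🟩🟩🟩❓❓
❓❓❓⬜🟫🟩⬜🟦🟩❓❓
❓❓❓🟩🟩🟫🟩⬜🟦❓❓
❓❓❓⬜⬜🟫⬜⬛🟩❓❓

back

❓❓❓❓❓❓❓❓❓❓❓
❓❓❓🟩🟩⬜🟩⬛🟫❓❓
❓❓❓🟫⬜🟫⬜🟩⬜❓❓
❓❓❓🟦⬜🟫🟩🟩🟫❓❓
❓❓❓⬜⬜🟩🟩🟩🟩❓❓
❓❓❓🟦🟩🔴🟫⬜🟫❓❓
❓❓❓⬜🟫🟦🟩🟩🟩❓❓
❓❓❓⬜🟫🟩⬜🟦🟩❓❓
❓❓❓🟩🟩🟫🟩⬜🟦❓❓
❓❓❓⬜⬜🟫⬜⬛🟩❓❓
❓❓❓⬜🟫🟩🟦🟫🟩❓❓

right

❓❓❓❓❓❓❓❓❓❓❓
❓❓🟩🟩⬜🟩⬛🟫❓❓❓
❓❓🟫⬜🟫⬜🟩⬜❓❓❓
❓❓🟦⬜🟫🟩🟩🟫❓❓❓
❓❓⬜⬜🟩🟩🟩🟩❓❓❓
❓❓🟦🟩⬜🔴⬜🟫❓❓❓
❓❓⬜🟫🟦🟩🟩🟩❓❓❓
❓❓⬜🟫🟩⬜🟦🟩❓❓❓
❓❓🟩🟩🟫🟩⬜🟦❓❓❓
❓❓⬜⬜🟫⬜⬛🟩❓❓❓
❓❓⬜🟫🟩🟦🟫🟩❓❓❓

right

❓❓❓❓❓❓❓❓❓❓❓
❓🟩🟩⬜🟩⬛🟫❓❓❓❓
❓🟫⬜🟫⬜🟩⬜❓❓❓❓
❓🟦⬜🟫🟩🟩🟫🟫❓❓❓
❓⬜⬜🟩🟩🟩🟩🟩❓❓❓
❓🟦🟩⬜🟫🔴🟫🟦❓❓❓
❓⬜🟫🟦🟩🟩🟩⬜❓❓❓
❓⬜🟫🟩⬜🟦🟩🟩❓❓❓
❓🟩🟩🟫🟩⬜🟦❓❓❓❓
❓⬜⬜🟫⬜⬛🟩❓❓❓❓
❓⬜🟫🟩🟦🟫🟩❓❓❓❓

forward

❓❓❓❓❓❓❓❓❓❓❓
❓❓❓❓❓❓❓❓❓❓❓
❓🟩🟩⬜🟩⬛🟫❓❓❓❓
❓🟫⬜🟫⬜🟩⬜🟩❓❓❓
❓🟦⬜🟫🟩🟩🟫🟫❓❓❓
❓⬜⬜🟩🟩🔴🟩🟩❓❓❓
❓🟦🟩⬜🟫⬜🟫🟦❓❓❓
❓⬜🟫🟦🟩🟩🟩⬜❓❓❓
❓⬜🟫🟩⬜🟦🟩🟩❓❓❓
❓🟩🟩🟫🟩⬜🟦❓❓❓❓
❓⬜⬜🟫⬜⬛🟩❓❓❓❓

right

❓❓❓❓❓❓❓❓❓❓❓
❓❓❓❓❓❓❓❓❓❓❓
🟩🟩⬜🟩⬛🟫❓❓❓❓❓
🟫⬜🟫⬜🟩⬜🟩🟩❓❓❓
🟦⬜🟫🟩🟩🟫🟫🟩❓❓❓
⬜⬜🟩🟩🟩🔴🟩🟦❓❓❓
🟦🟩⬜🟫⬜🟫🟦⬛❓❓❓
⬜🟫🟦🟩🟩🟩⬜🟫❓❓❓
⬜🟫🟩⬜🟦🟩🟩❓❓❓❓
🟩🟩🟫🟩⬜🟦❓❓❓❓❓
⬜⬜🟫⬜⬛🟩❓❓❓❓❓

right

❓❓❓❓❓❓❓❓❓❓❓
❓❓❓❓❓❓❓❓❓❓❓
🟩⬜🟩⬛🟫❓❓❓❓❓❓
⬜🟫⬜🟩⬜🟩🟩⬜❓❓❓
⬜🟫🟩🟩🟫🟫🟩🟩❓❓❓
⬜🟩🟩🟩🟩🔴🟦⬜❓❓❓
🟩⬜🟫⬜🟫🟦⬛⬛❓❓❓
🟫🟦🟩🟩🟩⬜🟫🟫❓❓❓
🟫🟩⬜🟦🟩🟩❓❓❓❓❓
🟩🟫🟩⬜🟦❓❓❓❓❓❓
⬜🟫⬜⬛🟩❓❓❓❓❓❓

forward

❓❓❓❓❓❓❓❓❓❓❓
❓❓❓❓❓❓❓❓❓❓❓
❓❓❓❓❓❓❓❓❓❓❓
🟩⬜🟩⬛🟫🟦🟫🟩❓❓❓
⬜🟫⬜🟩⬜🟩🟩⬜❓❓❓
⬜🟫🟩🟩🟫🔴🟩🟩❓❓❓
⬜🟩🟩🟩🟩🟩🟦⬜❓❓❓
🟩⬜🟫⬜🟫🟦⬛⬛❓❓❓
🟫🟦🟩🟩🟩⬜🟫🟫❓❓❓
🟫🟩⬜🟦🟩🟩❓❓❓❓❓
🟩🟫🟩⬜🟦❓❓❓❓❓❓

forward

❓❓❓❓❓❓❓❓❓❓❓
❓❓❓❓❓❓❓❓❓❓❓
❓❓❓❓❓❓❓❓❓❓❓
❓❓❓🟦⬜🟩🟫🟫❓❓❓
🟩⬜🟩⬛🟫🟦🟫🟩❓❓❓
⬜🟫⬜🟩⬜🔴🟩⬜❓❓❓
⬜🟫🟩🟩🟫🟫🟩🟩❓❓❓
⬜🟩🟩🟩🟩🟩🟦⬜❓❓❓
🟩⬜🟫⬜🟫🟦⬛⬛❓❓❓
🟫🟦🟩🟩🟩⬜🟫🟫❓❓❓
🟫🟩⬜🟦🟩🟩❓❓❓❓❓

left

❓❓❓❓❓❓❓❓❓❓❓
❓❓❓❓❓❓❓❓❓❓❓
❓❓❓❓❓❓❓❓❓❓❓
❓❓❓🟩🟦⬜🟩🟫🟫❓❓
🟩🟩⬜🟩⬛🟫🟦🟫🟩❓❓
🟫⬜🟫⬜🟩🔴🟩🟩⬜❓❓
🟦⬜🟫🟩🟩🟫🟫🟩🟩❓❓
⬜⬜🟩🟩🟩🟩🟩🟦⬜❓❓
🟦🟩⬜🟫⬜🟫🟦⬛⬛❓❓
⬜🟫🟦🟩🟩🟩⬜🟫🟫❓❓
⬜🟫🟩⬜🟦🟩🟩❓❓❓❓

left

❓❓❓❓❓❓❓❓❓❓❓
❓❓❓❓❓❓❓❓❓❓❓
❓❓❓❓❓❓❓❓❓❓❓
❓❓❓⬜🟩🟦⬜🟩🟫🟫❓
❓🟩🟩⬜🟩⬛🟫🟦🟫🟩❓
❓🟫⬜🟫⬜🔴⬜🟩🟩⬜❓
❓🟦⬜🟫🟩🟩🟫🟫🟩🟩❓
❓⬜⬜🟩🟩🟩🟩🟩🟦⬜❓
❓🟦🟩⬜🟫⬜🟫🟦⬛⬛❓
❓⬜🟫🟦🟩🟩🟩⬜🟫🟫❓
❓⬜🟫🟩⬜🟦🟩🟩❓❓❓

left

❓❓❓❓❓❓❓❓❓❓❓
❓❓❓❓❓❓❓❓❓❓❓
❓❓❓❓❓❓❓❓❓❓❓
❓❓❓🟩⬜🟩🟦⬜🟩🟫🟫
❓❓🟩🟩⬜🟩⬛🟫🟦🟫🟩
❓❓🟫⬜🟫🔴🟩⬜🟩🟩⬜
❓❓🟦⬜🟫🟩🟩🟫🟫🟩🟩
❓❓⬜⬜🟩🟩🟩🟩🟩🟦⬜
❓❓🟦🟩⬜🟫⬜🟫🟦⬛⬛
❓❓⬜🟫🟦🟩🟩🟩⬜🟫🟫
❓❓⬜🟫🟩⬜🟦🟩🟩❓❓

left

❓❓❓❓❓❓❓❓❓❓❓
❓❓❓❓❓❓❓❓❓❓❓
❓❓❓❓❓❓❓❓❓❓❓
❓❓❓🟦🟩⬜🟩🟦⬜🟩🟫
❓❓❓🟩🟩⬜🟩⬛🟫🟦🟫
❓❓❓🟫⬜🔴⬜🟩⬜🟩🟩
❓❓❓🟦⬜🟫🟩🟩🟫🟫🟩
❓❓❓⬜⬜🟩🟩🟩🟩🟩🟦
❓❓❓🟦🟩⬜🟫⬜🟫🟦⬛
❓❓❓⬜🟫🟦🟩🟩🟩⬜🟫
❓❓❓⬜🟫🟩⬜🟦🟩🟩❓

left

❓❓❓❓❓❓❓❓❓❓❓
❓❓❓❓❓❓❓❓❓❓❓
❓❓❓❓❓❓❓❓❓❓❓
❓❓❓🟩🟦🟩⬜🟩🟦⬜🟩
❓❓❓⬜🟩🟩⬜🟩⬛🟫🟦
❓❓❓⬜🟫🔴🟫⬜🟩⬜🟩
❓❓❓⬜🟦⬜🟫🟩🟩🟫🟫
❓❓❓⬜⬜⬜🟩🟩🟩🟩🟩
❓❓❓❓🟦🟩⬜🟫⬜🟫🟦
❓❓❓❓⬜🟫🟦🟩🟩🟩⬜
❓❓❓❓⬜🟫🟩⬜🟦🟩🟩

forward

❓❓❓❓❓❓❓❓❓❓❓
❓❓❓❓❓❓❓❓❓❓❓
❓❓❓❓❓❓❓❓❓❓❓
❓❓❓🟦⬜⬛🟫🟫❓❓❓
❓❓❓🟩🟦🟩⬜🟩🟦⬜🟩
❓❓❓⬜🟩🔴⬜🟩⬛🟫🟦
❓❓❓⬜🟫⬜🟫⬜🟩⬜🟩
❓❓❓⬜🟦⬜🟫🟩🟩🟫🟫
❓❓❓⬜⬜⬜🟩🟩🟩🟩🟩
❓❓❓❓🟦🟩⬜🟫⬜🟫🟦
❓❓❓❓⬜🟫🟦🟩🟩🟩⬜

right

❓❓❓❓❓❓❓❓❓❓❓
❓❓❓❓❓❓❓❓❓❓❓
❓❓❓❓❓❓❓❓❓❓❓
❓❓🟦⬜⬛🟫🟫⬛❓❓❓
❓❓🟩🟦🟩⬜🟩🟦⬜🟩🟫
❓❓⬜🟩🟩🔴🟩⬛🟫🟦🟫
❓❓⬜🟫⬜🟫⬜🟩⬜🟩🟩
❓❓⬜🟦⬜🟫🟩🟩🟫🟫🟩
❓❓⬜⬜⬜🟩🟩🟩🟩🟩🟦
❓❓❓🟦🟩⬜🟫⬜🟫🟦⬛
❓❓❓⬜🟫🟦🟩🟩🟩⬜🟫

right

❓❓❓❓❓❓❓❓❓❓❓
❓❓❓❓❓❓❓❓❓❓❓
❓❓❓❓❓❓❓❓❓❓❓
❓🟦⬜⬛🟫🟫⬛🟩❓❓❓
❓🟩🟦🟩⬜🟩🟦⬜🟩🟫🟫
❓⬜🟩🟩⬜🔴⬛🟫🟦🟫🟩
❓⬜🟫⬜🟫⬜🟩⬜🟩🟩⬜
❓⬜🟦⬜🟫🟩🟩🟫🟫🟩🟩
❓⬜⬜⬜🟩🟩🟩🟩🟩🟦⬜
❓❓🟦🟩⬜🟫⬜🟫🟦⬛⬛
❓❓⬜🟫🟦🟩🟩🟩⬜🟫🟫

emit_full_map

🟦⬜⬛🟫🟫⬛🟩❓❓❓
🟩🟦🟩⬜🟩🟦⬜🟩🟫🟫
⬜🟩🟩⬜🔴⬛🟫🟦🟫🟩
⬜🟫⬜🟫⬜🟩⬜🟩🟩⬜
⬜🟦⬜🟫🟩🟩🟫🟫🟩🟩
⬜⬜⬜🟩🟩🟩🟩🟩🟦⬜
❓🟦🟩⬜🟫⬜🟫🟦⬛⬛
❓⬜🟫🟦🟩🟩🟩⬜🟫🟫
❓⬜🟫🟩⬜🟦🟩🟩❓❓
❓🟩🟩🟫🟩⬜🟦❓❓❓
❓⬜⬜🟫⬜⬛🟩❓❓❓
❓⬜🟫🟩🟦🟫🟩❓❓❓
❓🟩🟫⬛🟩⬜🟩❓❓❓


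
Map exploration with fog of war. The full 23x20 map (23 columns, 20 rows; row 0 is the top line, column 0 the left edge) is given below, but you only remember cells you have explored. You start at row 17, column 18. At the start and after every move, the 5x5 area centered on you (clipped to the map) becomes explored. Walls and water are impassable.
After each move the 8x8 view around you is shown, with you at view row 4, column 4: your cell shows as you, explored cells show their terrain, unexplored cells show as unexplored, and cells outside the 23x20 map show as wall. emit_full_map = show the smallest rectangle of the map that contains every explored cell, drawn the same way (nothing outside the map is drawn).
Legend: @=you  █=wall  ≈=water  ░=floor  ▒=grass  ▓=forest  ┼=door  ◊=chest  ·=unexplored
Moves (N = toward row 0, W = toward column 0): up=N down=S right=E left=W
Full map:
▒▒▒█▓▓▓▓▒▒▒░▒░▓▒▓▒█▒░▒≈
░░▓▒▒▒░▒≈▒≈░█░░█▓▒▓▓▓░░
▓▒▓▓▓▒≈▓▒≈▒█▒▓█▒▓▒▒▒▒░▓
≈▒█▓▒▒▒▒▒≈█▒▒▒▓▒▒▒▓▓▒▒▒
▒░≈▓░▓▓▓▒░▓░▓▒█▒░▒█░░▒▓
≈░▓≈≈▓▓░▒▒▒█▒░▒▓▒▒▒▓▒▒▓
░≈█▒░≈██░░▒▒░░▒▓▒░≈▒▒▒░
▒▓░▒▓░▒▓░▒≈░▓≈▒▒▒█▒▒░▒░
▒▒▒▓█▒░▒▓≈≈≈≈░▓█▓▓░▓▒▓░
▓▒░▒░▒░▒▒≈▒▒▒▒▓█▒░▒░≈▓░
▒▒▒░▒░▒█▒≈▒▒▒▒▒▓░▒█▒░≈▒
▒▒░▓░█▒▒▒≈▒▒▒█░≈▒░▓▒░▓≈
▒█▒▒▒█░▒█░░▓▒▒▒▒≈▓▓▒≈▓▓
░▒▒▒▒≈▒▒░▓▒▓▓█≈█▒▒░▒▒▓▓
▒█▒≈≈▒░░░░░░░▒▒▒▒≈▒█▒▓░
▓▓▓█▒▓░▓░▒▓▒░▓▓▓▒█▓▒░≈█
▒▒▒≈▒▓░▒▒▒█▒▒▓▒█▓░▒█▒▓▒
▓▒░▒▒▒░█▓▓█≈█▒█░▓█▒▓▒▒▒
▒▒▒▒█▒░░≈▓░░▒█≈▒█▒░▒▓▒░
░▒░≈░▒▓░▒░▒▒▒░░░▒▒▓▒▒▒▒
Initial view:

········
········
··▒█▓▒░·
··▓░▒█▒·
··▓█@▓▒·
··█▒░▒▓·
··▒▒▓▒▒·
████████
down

········
··▒█▓▒░·
··▓░▒█▒·
··▓█▒▓▒·
··█▒@▒▓·
··▒▒▓▒▒·
████████
████████

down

··▒█▓▒░·
··▓░▒█▒·
··▓█▒▓▒·
··█▒░▒▓·
··▒▒@▒▒·
████████
████████
████████

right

·▒█▓▒░··
·▓░▒█▒··
·▓█▒▓▒▒·
·█▒░▒▓▒·
·▒▒▓@▒▒·
████████
████████
████████

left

··▒█▓▒░·
··▓░▒█▒·
··▓█▒▓▒▒
··█▒░▒▓▒
··▒▒@▒▒▒
████████
████████
████████

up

········
··▒█▓▒░·
··▓░▒█▒·
··▓█▒▓▒▒
··█▒@▒▓▒
··▒▒▓▒▒▒
████████
████████

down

··▒█▓▒░·
··▓░▒█▒·
··▓█▒▓▒▒
··█▒░▒▓▒
··▒▒@▒▒▒
████████
████████
████████

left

···▒█▓▒░
···▓░▒█▒
··░▓█▒▓▒
··▒█▒░▒▓
··░▒@▓▒▒
████████
████████
████████

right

··▒█▓▒░·
··▓░▒█▒·
·░▓█▒▓▒▒
·▒█▒░▒▓▒
·░▒▒@▒▒▒
████████
████████
████████

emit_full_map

·▒█▓▒░·
·▓░▒█▒·
░▓█▒▓▒▒
▒█▒░▒▓▒
░▒▒@▒▒▒

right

·▒█▓▒░··
·▓░▒█▒··
░▓█▒▓▒▒·
▒█▒░▒▓▒·
░▒▒▓@▒▒·
████████
████████
████████

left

··▒█▓▒░·
··▓░▒█▒·
·░▓█▒▓▒▒
·▒█▒░▒▓▒
·░▒▒@▒▒▒
████████
████████
████████

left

···▒█▓▒░
···▓░▒█▒
··░▓█▒▓▒
··▒█▒░▒▓
··░▒@▓▒▒
████████
████████
████████

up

········
···▒█▓▒░
··█▓░▒█▒
··░▓█▒▓▒
··▒█@░▒▓
··░▒▒▓▒▒
████████
████████

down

···▒█▓▒░
··█▓░▒█▒
··░▓█▒▓▒
··▒█▒░▒▓
··░▒@▓▒▒
████████
████████
████████

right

··▒█▓▒░·
·█▓░▒█▒·
·░▓█▒▓▒▒
·▒█▒░▒▓▒
·░▒▒@▒▒▒
████████
████████
████████

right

·▒█▓▒░··
█▓░▒█▒··
░▓█▒▓▒▒·
▒█▒░▒▓▒·
░▒▒▓@▒▒·
████████
████████
████████

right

▒█▓▒░··█
▓░▒█▒··█
▓█▒▓▒▒▒█
█▒░▒▓▒░█
▒▒▓▒@▒▒█
████████
████████
████████

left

·▒█▓▒░··
█▓░▒█▒··
░▓█▒▓▒▒▒
▒█▒░▒▓▒░
░▒▒▓@▒▒▒
████████
████████
████████

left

··▒█▓▒░·
·█▓░▒█▒·
·░▓█▒▓▒▒
·▒█▒░▒▓▒
·░▒▒@▒▒▒
████████
████████
████████

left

···▒█▓▒░
··█▓░▒█▒
··░▓█▒▓▒
··▒█▒░▒▓
··░▒@▓▒▒
████████
████████
████████

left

····▒█▓▒
···█▓░▒█
··█░▓█▒▓
··≈▒█▒░▒
··░░@▒▓▒
████████
████████
████████

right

···▒█▓▒░
··█▓░▒█▒
·█░▓█▒▓▒
·≈▒█▒░▒▓
·░░▒@▓▒▒
████████
████████
████████

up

········
···▒█▓▒░
··█▓░▒█▒
·█░▓█▒▓▒
·≈▒█@░▒▓
·░░▒▒▓▒▒
████████
████████

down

···▒█▓▒░
··█▓░▒█▒
·█░▓█▒▓▒
·≈▒█▒░▒▓
·░░▒@▓▒▒
████████
████████
████████

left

····▒█▓▒
···█▓░▒█
··█░▓█▒▓
··≈▒█▒░▒
··░░@▒▓▒
████████
████████
████████

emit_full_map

··▒█▓▒░··
·█▓░▒█▒··
█░▓█▒▓▒▒▒
≈▒█▒░▒▓▒░
░░@▒▓▒▒▒▒

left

·····▒█▓
····█▓░▒
··▒█░▓█▒
··█≈▒█▒░
··░░@▒▒▓
████████
████████
████████

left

······▒█
·····█▓░
··█▒█░▓█
··▒█≈▒█▒
··▒░@░▒▒
████████
████████
████████

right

·····▒█▓
····█▓░▒
·█▒█░▓█▒
·▒█≈▒█▒░
·▒░░@▒▒▓
████████
████████
████████

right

····▒█▓▒
···█▓░▒█
█▒█░▓█▒▓
▒█≈▒█▒░▒
▒░░░@▒▓▒
████████
████████
████████

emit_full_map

····▒█▓▒░··
···█▓░▒█▒··
█▒█░▓█▒▓▒▒▒
▒█≈▒█▒░▒▓▒░
▒░░░@▒▓▒▒▒▒
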